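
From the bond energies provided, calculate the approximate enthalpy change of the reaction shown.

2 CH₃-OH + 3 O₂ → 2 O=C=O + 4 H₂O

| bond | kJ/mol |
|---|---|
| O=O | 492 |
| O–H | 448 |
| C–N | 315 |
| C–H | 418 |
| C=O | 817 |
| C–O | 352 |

Bonds broken (reactants):
  C–H: 6 × 418 = 2508
  C–O: 2 × 352 = 704
  O–H: 2 × 448 = 896
  O=O: 3 × 492 = 1476
  Σ(broken) = 5584 kJ
Bonds formed (products):
  C=O: 4 × 817 = 3268
  O–H: 8 × 448 = 3584
  Σ(formed) = 6852 kJ
ΔH = Σ(broken) − Σ(formed) = 5584 − 6852 = −1268 kJ

ΔH ≈ −1268 kJ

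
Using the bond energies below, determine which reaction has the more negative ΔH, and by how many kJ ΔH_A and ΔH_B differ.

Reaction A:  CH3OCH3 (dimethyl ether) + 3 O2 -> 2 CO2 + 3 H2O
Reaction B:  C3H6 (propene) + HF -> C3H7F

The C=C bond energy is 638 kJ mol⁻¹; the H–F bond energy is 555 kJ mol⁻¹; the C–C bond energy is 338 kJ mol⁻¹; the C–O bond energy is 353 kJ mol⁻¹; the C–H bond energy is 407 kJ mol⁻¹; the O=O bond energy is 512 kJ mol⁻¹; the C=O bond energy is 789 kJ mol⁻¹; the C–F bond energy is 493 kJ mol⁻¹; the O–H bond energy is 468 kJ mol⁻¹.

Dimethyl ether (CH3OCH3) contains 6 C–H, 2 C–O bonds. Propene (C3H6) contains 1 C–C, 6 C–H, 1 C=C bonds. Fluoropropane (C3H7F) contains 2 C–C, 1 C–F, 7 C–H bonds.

Reaction A, by 1235 kJ

Reaction A:
  Bonds broken (reactants):
    C–H: 6 × 407 = 2442
    C–O: 2 × 353 = 706
    O=O: 3 × 512 = 1536
    Σ(broken) = 4684 kJ
  Bonds formed (products):
    C=O: 4 × 789 = 3156
    O–H: 6 × 468 = 2808
    Σ(formed) = 5964 kJ
  ΔH_A = 4684 − 5964 = −1280 kJ
Reaction B:
  Bonds broken (reactants):
    C–C: 1 × 338 = 338
    C–H: 6 × 407 = 2442
    C=C: 1 × 638 = 638
    H–F: 1 × 555 = 555
    Σ(broken) = 3973 kJ
  Bonds formed (products):
    C–C: 2 × 338 = 676
    C–F: 1 × 493 = 493
    C–H: 7 × 407 = 2849
    Σ(formed) = 4018 kJ
  ΔH_B = 3973 − 4018 = −45 kJ
ΔH_A − ΔH_B = −1235 kJ, so reaction A has the more negative ΔH; |ΔH_A − ΔH_B| = 1235 kJ.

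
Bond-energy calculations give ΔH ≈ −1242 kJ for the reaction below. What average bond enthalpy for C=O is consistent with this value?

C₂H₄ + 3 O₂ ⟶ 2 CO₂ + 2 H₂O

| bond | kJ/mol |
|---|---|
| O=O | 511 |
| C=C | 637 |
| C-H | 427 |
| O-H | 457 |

Let D be the C=O bond energy.
Σ(broken) = 4×427 + 1×637 + 3×511 = 3878
Σ(formed) = 4×D + 4×457 = 1828 + 4D
ΔH = Σ(broken) − Σ(formed) = (3878) − (1828 + 4D) = +2050 − 4D
Setting this equal to −1242 kJ gives 4D = 3292, so D = 823 kJ/mol.

D(C=O) ≈ 823 kJ/mol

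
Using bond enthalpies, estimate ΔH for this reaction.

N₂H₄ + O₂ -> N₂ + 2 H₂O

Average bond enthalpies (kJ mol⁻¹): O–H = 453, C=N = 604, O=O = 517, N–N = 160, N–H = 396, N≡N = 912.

ΔH ≈ −463 kJ

Bonds broken (reactants):
  N–H: 4 × 396 = 1584
  N–N: 1 × 160 = 160
  O=O: 1 × 517 = 517
  Σ(broken) = 2261 kJ
Bonds formed (products):
  N≡N: 1 × 912 = 912
  O–H: 4 × 453 = 1812
  Σ(formed) = 2724 kJ
ΔH = Σ(broken) − Σ(formed) = 2261 − 2724 = −463 kJ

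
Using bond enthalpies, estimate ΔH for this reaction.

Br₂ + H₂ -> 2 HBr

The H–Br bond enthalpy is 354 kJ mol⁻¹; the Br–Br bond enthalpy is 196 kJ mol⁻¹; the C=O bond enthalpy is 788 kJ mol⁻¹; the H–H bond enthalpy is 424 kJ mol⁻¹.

Bonds broken (reactants):
  Br–Br: 1 × 196 = 196
  H–H: 1 × 424 = 424
  Σ(broken) = 620 kJ
Bonds formed (products):
  H–Br: 2 × 354 = 708
  Σ(formed) = 708 kJ
ΔH = Σ(broken) − Σ(formed) = 620 − 708 = −88 kJ

ΔH ≈ −88 kJ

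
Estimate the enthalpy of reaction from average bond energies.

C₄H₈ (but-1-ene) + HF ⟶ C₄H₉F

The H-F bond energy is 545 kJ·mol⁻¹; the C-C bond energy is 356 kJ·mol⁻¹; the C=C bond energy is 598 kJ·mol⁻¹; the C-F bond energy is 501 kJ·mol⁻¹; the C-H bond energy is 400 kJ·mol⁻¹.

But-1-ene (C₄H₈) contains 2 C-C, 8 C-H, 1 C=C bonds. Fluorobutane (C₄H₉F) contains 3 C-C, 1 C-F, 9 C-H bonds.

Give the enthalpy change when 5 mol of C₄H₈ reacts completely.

Bonds broken (reactants):
  C-C: 2 × 356 = 712
  C-H: 8 × 400 = 3200
  C=C: 1 × 598 = 598
  H-F: 1 × 545 = 545
  Σ(broken) = 5055 kJ
Bonds formed (products):
  C-C: 3 × 356 = 1068
  C-F: 1 × 501 = 501
  C-H: 9 × 400 = 3600
  Σ(formed) = 5169 kJ
ΔH = Σ(broken) − Σ(formed) = 5055 − 5169 = −114 kJ
For 5× the reaction as written: 5 × (−114) = −570 kJ

ΔH = −570 kJ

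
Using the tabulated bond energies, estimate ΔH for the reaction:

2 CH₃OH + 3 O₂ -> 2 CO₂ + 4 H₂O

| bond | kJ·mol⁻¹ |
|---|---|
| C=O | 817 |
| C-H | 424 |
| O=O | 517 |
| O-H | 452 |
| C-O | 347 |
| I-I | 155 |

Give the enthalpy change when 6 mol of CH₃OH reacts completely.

ΔH = −3573 kJ

Bonds broken (reactants):
  C-H: 6 × 424 = 2544
  C-O: 2 × 347 = 694
  O-H: 2 × 452 = 904
  O=O: 3 × 517 = 1551
  Σ(broken) = 5693 kJ
Bonds formed (products):
  C=O: 4 × 817 = 3268
  O-H: 8 × 452 = 3616
  Σ(formed) = 6884 kJ
ΔH = Σ(broken) − Σ(formed) = 5693 − 6884 = −1191 kJ
For 3× the reaction as written: 3 × (−1191) = −3573 kJ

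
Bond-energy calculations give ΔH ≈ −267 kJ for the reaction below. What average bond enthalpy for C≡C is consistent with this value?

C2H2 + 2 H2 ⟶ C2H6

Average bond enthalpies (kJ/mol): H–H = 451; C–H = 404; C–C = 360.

Let D be the C≡C bond energy.
Σ(broken) = 1×D + 2×404 + 2×451 = 1710 + D
Σ(formed) = 1×360 + 6×404 = 2784
ΔH = Σ(broken) − Σ(formed) = (1710 + D) − (2784) = −1074 + D
Setting this equal to −267 kJ gives D = 807 kJ/mol.

D(C≡C) ≈ 807 kJ/mol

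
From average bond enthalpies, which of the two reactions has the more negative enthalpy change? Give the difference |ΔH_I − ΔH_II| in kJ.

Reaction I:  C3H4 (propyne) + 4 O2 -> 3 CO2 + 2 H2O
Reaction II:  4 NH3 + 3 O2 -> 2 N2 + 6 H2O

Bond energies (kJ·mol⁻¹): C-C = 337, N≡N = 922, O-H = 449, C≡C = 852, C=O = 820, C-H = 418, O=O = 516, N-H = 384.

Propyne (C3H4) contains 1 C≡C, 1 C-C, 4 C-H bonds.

Reaction I, by 715 kJ

Reaction I:
  Bonds broken (reactants):
    C≡C: 1 × 852 = 852
    C-C: 1 × 337 = 337
    C-H: 4 × 418 = 1672
    O=O: 4 × 516 = 2064
    Σ(broken) = 4925 kJ
  Bonds formed (products):
    C=O: 6 × 820 = 4920
    O-H: 4 × 449 = 1796
    Σ(formed) = 6716 kJ
  ΔH_I = 4925 − 6716 = −1791 kJ
Reaction II:
  Bonds broken (reactants):
    N-H: 12 × 384 = 4608
    O=O: 3 × 516 = 1548
    Σ(broken) = 6156 kJ
  Bonds formed (products):
    N≡N: 2 × 922 = 1844
    O-H: 12 × 449 = 5388
    Σ(formed) = 7232 kJ
  ΔH_II = 6156 − 7232 = −1076 kJ
ΔH_I − ΔH_II = −715 kJ, so reaction I has the more negative ΔH; |ΔH_I − ΔH_II| = 715 kJ.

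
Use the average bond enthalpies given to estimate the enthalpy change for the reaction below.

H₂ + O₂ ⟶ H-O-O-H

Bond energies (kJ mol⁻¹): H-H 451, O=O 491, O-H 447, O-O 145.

Bonds broken (reactants):
  H-H: 1 × 451 = 451
  O=O: 1 × 491 = 491
  Σ(broken) = 942 kJ
Bonds formed (products):
  O-H: 2 × 447 = 894
  O-O: 1 × 145 = 145
  Σ(formed) = 1039 kJ
ΔH = Σ(broken) − Σ(formed) = 942 − 1039 = −97 kJ

ΔH ≈ −97 kJ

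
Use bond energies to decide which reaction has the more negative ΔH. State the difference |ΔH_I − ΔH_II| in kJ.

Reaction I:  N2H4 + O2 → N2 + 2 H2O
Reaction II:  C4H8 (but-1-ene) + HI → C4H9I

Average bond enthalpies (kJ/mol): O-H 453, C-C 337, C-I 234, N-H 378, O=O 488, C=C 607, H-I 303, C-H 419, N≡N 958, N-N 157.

Reaction I:
  Bonds broken (reactants):
    N-H: 4 × 378 = 1512
    N-N: 1 × 157 = 157
    O=O: 1 × 488 = 488
    Σ(broken) = 2157 kJ
  Bonds formed (products):
    N≡N: 1 × 958 = 958
    O-H: 4 × 453 = 1812
    Σ(formed) = 2770 kJ
  ΔH_I = 2157 − 2770 = −613 kJ
Reaction II:
  Bonds broken (reactants):
    C-C: 2 × 337 = 674
    C-H: 8 × 419 = 3352
    C=C: 1 × 607 = 607
    H-I: 1 × 303 = 303
    Σ(broken) = 4936 kJ
  Bonds formed (products):
    C-C: 3 × 337 = 1011
    C-H: 9 × 419 = 3771
    C-I: 1 × 234 = 234
    Σ(formed) = 5016 kJ
  ΔH_II = 4936 − 5016 = −80 kJ
ΔH_I − ΔH_II = −533 kJ, so reaction I has the more negative ΔH; |ΔH_I − ΔH_II| = 533 kJ.

Reaction I, by 533 kJ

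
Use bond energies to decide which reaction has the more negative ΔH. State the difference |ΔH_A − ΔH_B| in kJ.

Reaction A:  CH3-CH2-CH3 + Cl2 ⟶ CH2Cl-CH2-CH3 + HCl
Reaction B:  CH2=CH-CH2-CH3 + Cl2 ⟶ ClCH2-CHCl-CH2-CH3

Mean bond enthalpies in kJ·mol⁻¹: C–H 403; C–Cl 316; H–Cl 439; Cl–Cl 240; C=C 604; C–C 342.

Reaction A:
  Bonds broken (reactants):
    C–C: 2 × 342 = 684
    C–H: 8 × 403 = 3224
    Cl–Cl: 1 × 240 = 240
    Σ(broken) = 4148 kJ
  Bonds formed (products):
    C–C: 2 × 342 = 684
    C–Cl: 1 × 316 = 316
    C–H: 7 × 403 = 2821
    H–Cl: 1 × 439 = 439
    Σ(formed) = 4260 kJ
  ΔH_A = 4148 − 4260 = −112 kJ
Reaction B:
  Bonds broken (reactants):
    C–C: 2 × 342 = 684
    C–H: 8 × 403 = 3224
    C=C: 1 × 604 = 604
    Cl–Cl: 1 × 240 = 240
    Σ(broken) = 4752 kJ
  Bonds formed (products):
    C–C: 3 × 342 = 1026
    C–Cl: 2 × 316 = 632
    C–H: 8 × 403 = 3224
    Σ(formed) = 4882 kJ
  ΔH_B = 4752 − 4882 = −130 kJ
ΔH_A − ΔH_B = +18 kJ, so reaction B has the more negative ΔH; |ΔH_A − ΔH_B| = 18 kJ.

Reaction B, by 18 kJ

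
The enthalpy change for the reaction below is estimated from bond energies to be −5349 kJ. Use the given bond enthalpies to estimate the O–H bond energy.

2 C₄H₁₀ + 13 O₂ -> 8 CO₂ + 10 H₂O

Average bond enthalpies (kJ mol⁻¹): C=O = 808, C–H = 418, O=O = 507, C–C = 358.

D(O–H) ≈ 476 kJ/mol

Let D be the O–H bond energy.
Σ(broken) = 6×358 + 20×418 + 13×507 = 17099
Σ(formed) = 16×808 + 20×D = 12928 + 20D
ΔH = Σ(broken) − Σ(formed) = (17099) − (12928 + 20D) = +4171 − 20D
Setting this equal to −5349 kJ gives 20D = 9520, so D = 476 kJ/mol.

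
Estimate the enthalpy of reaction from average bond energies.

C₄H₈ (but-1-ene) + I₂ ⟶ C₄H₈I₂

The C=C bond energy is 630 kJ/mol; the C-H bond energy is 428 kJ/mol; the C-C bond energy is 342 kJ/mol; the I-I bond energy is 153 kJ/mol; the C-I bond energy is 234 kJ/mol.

Bonds broken (reactants):
  C-C: 2 × 342 = 684
  C-H: 8 × 428 = 3424
  C=C: 1 × 630 = 630
  I-I: 1 × 153 = 153
  Σ(broken) = 4891 kJ
Bonds formed (products):
  C-C: 3 × 342 = 1026
  C-H: 8 × 428 = 3424
  C-I: 2 × 234 = 468
  Σ(formed) = 4918 kJ
ΔH = Σ(broken) − Σ(formed) = 4891 − 4918 = −27 kJ

ΔH ≈ −27 kJ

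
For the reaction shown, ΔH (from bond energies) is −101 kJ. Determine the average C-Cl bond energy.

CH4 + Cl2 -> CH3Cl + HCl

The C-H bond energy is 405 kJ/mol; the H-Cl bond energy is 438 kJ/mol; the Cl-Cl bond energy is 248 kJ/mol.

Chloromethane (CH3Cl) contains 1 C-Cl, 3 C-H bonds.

D(C-Cl) ≈ 316 kJ/mol

Let D be the C-Cl bond energy.
Σ(broken) = 4×405 + 1×248 = 1868
Σ(formed) = 1×D + 3×405 + 1×438 = 1653 + D
ΔH = Σ(broken) − Σ(formed) = (1868) − (1653 + D) = +215 − D
Setting this equal to −101 kJ gives D = 316 kJ/mol.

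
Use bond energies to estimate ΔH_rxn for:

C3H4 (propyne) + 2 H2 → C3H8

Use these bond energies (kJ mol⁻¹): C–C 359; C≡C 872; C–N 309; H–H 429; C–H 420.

ΔH ≈ −309 kJ

Bonds broken (reactants):
  C≡C: 1 × 872 = 872
  C–C: 1 × 359 = 359
  C–H: 4 × 420 = 1680
  H–H: 2 × 429 = 858
  Σ(broken) = 3769 kJ
Bonds formed (products):
  C–C: 2 × 359 = 718
  C–H: 8 × 420 = 3360
  Σ(formed) = 4078 kJ
ΔH = Σ(broken) − Σ(formed) = 3769 − 4078 = −309 kJ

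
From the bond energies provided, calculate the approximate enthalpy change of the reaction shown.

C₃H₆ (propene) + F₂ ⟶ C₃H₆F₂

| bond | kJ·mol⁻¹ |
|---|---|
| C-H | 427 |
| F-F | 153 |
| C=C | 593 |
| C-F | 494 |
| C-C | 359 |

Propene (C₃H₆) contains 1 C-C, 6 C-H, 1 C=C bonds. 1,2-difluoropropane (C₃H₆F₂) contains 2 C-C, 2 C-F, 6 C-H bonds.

Bonds broken (reactants):
  C-C: 1 × 359 = 359
  C-H: 6 × 427 = 2562
  C=C: 1 × 593 = 593
  F-F: 1 × 153 = 153
  Σ(broken) = 3667 kJ
Bonds formed (products):
  C-C: 2 × 359 = 718
  C-F: 2 × 494 = 988
  C-H: 6 × 427 = 2562
  Σ(formed) = 4268 kJ
ΔH = Σ(broken) − Σ(formed) = 3667 − 4268 = −601 kJ

ΔH ≈ −601 kJ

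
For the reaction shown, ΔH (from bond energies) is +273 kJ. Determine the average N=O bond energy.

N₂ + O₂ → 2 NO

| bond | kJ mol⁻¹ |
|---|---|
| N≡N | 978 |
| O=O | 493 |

Let D be the N=O bond energy.
Σ(broken) = 1×978 + 1×493 = 1471
Σ(formed) = 2×D = 2D
ΔH = Σ(broken) − Σ(formed) = (1471) − (2D) = +1471 − 2D
Setting this equal to +273 kJ gives 2D = 1198, so D = 599 kJ/mol.

D(N=O) ≈ 599 kJ/mol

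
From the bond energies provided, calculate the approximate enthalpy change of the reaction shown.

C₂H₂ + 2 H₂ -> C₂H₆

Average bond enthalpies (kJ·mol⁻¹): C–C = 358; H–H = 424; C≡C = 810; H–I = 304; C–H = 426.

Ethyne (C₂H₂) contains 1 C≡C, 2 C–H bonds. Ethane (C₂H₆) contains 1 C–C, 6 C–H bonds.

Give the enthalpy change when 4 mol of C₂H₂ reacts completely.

Bonds broken (reactants):
  C≡C: 1 × 810 = 810
  C–H: 2 × 426 = 852
  H–H: 2 × 424 = 848
  Σ(broken) = 2510 kJ
Bonds formed (products):
  C–C: 1 × 358 = 358
  C–H: 6 × 426 = 2556
  Σ(formed) = 2914 kJ
ΔH = Σ(broken) − Σ(formed) = 2510 − 2914 = −404 kJ
For 4× the reaction as written: 4 × (−404) = −1616 kJ

ΔH = −1616 kJ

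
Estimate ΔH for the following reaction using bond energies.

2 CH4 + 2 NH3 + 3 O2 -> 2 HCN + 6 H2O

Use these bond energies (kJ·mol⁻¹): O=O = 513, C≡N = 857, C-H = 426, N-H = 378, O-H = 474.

ΔH ≈ −1039 kJ

Bonds broken (reactants):
  C-H: 8 × 426 = 3408
  N-H: 6 × 378 = 2268
  O=O: 3 × 513 = 1539
  Σ(broken) = 7215 kJ
Bonds formed (products):
  C≡N: 2 × 857 = 1714
  C-H: 2 × 426 = 852
  O-H: 12 × 474 = 5688
  Σ(formed) = 8254 kJ
ΔH = Σ(broken) − Σ(formed) = 7215 − 8254 = −1039 kJ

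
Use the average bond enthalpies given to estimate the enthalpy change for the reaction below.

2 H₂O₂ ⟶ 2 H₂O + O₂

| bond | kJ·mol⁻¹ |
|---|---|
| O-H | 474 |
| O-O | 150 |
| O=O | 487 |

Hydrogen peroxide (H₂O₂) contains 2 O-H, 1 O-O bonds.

ΔH ≈ −187 kJ

Bonds broken (reactants):
  O-H: 4 × 474 = 1896
  O-O: 2 × 150 = 300
  Σ(broken) = 2196 kJ
Bonds formed (products):
  O-H: 4 × 474 = 1896
  O=O: 1 × 487 = 487
  Σ(formed) = 2383 kJ
ΔH = Σ(broken) − Σ(formed) = 2196 − 2383 = −187 kJ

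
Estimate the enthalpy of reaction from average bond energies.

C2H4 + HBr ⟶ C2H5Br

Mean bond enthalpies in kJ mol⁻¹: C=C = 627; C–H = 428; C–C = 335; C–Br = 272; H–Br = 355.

ΔH ≈ −53 kJ

Bonds broken (reactants):
  C–H: 4 × 428 = 1712
  C=C: 1 × 627 = 627
  H–Br: 1 × 355 = 355
  Σ(broken) = 2694 kJ
Bonds formed (products):
  C–Br: 1 × 272 = 272
  C–C: 1 × 335 = 335
  C–H: 5 × 428 = 2140
  Σ(formed) = 2747 kJ
ΔH = Σ(broken) − Σ(formed) = 2694 − 2747 = −53 kJ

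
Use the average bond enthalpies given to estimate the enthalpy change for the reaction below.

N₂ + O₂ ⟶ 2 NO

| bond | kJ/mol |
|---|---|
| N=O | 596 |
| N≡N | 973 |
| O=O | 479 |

Bonds broken (reactants):
  N≡N: 1 × 973 = 973
  O=O: 1 × 479 = 479
  Σ(broken) = 1452 kJ
Bonds formed (products):
  N=O: 2 × 596 = 1192
  Σ(formed) = 1192 kJ
ΔH = Σ(broken) − Σ(formed) = 1452 − 1192 = +260 kJ

ΔH ≈ +260 kJ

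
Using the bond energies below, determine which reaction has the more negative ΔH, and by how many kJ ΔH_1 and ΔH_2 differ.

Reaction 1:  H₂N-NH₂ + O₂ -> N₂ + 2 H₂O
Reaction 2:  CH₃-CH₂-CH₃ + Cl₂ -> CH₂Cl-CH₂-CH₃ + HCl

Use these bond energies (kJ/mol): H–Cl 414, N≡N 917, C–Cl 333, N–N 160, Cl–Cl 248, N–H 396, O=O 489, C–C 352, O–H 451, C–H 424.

Reaction 1, by 413 kJ

Reaction 1:
  Bonds broken (reactants):
    N–H: 4 × 396 = 1584
    N–N: 1 × 160 = 160
    O=O: 1 × 489 = 489
    Σ(broken) = 2233 kJ
  Bonds formed (products):
    N≡N: 1 × 917 = 917
    O–H: 4 × 451 = 1804
    Σ(formed) = 2721 kJ
  ΔH_1 = 2233 − 2721 = −488 kJ
Reaction 2:
  Bonds broken (reactants):
    C–C: 2 × 352 = 704
    C–H: 8 × 424 = 3392
    Cl–Cl: 1 × 248 = 248
    Σ(broken) = 4344 kJ
  Bonds formed (products):
    C–C: 2 × 352 = 704
    C–Cl: 1 × 333 = 333
    C–H: 7 × 424 = 2968
    H–Cl: 1 × 414 = 414
    Σ(formed) = 4419 kJ
  ΔH_2 = 4344 − 4419 = −75 kJ
ΔH_1 − ΔH_2 = −413 kJ, so reaction 1 has the more negative ΔH; |ΔH_1 − ΔH_2| = 413 kJ.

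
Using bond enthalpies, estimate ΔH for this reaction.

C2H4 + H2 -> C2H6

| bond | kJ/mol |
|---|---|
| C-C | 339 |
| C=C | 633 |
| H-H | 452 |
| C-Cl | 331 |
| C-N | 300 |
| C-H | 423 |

ΔH ≈ −100 kJ

Bonds broken (reactants):
  C-H: 4 × 423 = 1692
  C=C: 1 × 633 = 633
  H-H: 1 × 452 = 452
  Σ(broken) = 2777 kJ
Bonds formed (products):
  C-C: 1 × 339 = 339
  C-H: 6 × 423 = 2538
  Σ(formed) = 2877 kJ
ΔH = Σ(broken) − Σ(formed) = 2777 − 2877 = −100 kJ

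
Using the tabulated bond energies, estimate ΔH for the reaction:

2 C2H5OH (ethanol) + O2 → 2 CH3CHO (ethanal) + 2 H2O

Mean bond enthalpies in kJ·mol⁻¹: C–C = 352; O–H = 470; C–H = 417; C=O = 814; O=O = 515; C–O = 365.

ΔH ≈ −489 kJ

Bonds broken (reactants):
  C–C: 2 × 352 = 704
  C–H: 10 × 417 = 4170
  C–O: 2 × 365 = 730
  O–H: 2 × 470 = 940
  O=O: 1 × 515 = 515
  Σ(broken) = 7059 kJ
Bonds formed (products):
  C–C: 2 × 352 = 704
  C–H: 8 × 417 = 3336
  C=O: 2 × 814 = 1628
  O–H: 4 × 470 = 1880
  Σ(formed) = 7548 kJ
ΔH = Σ(broken) − Σ(formed) = 7059 − 7548 = −489 kJ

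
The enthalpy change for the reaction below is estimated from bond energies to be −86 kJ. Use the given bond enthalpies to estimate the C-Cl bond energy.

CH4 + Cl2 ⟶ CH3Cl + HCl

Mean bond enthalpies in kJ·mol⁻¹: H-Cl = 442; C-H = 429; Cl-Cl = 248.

D(C-Cl) ≈ 321 kJ/mol

Let D be the C-Cl bond energy.
Σ(broken) = 4×429 + 1×248 = 1964
Σ(formed) = 1×D + 3×429 + 1×442 = 1729 + D
ΔH = Σ(broken) − Σ(formed) = (1964) − (1729 + D) = +235 − D
Setting this equal to −86 kJ gives D = 321 kJ/mol.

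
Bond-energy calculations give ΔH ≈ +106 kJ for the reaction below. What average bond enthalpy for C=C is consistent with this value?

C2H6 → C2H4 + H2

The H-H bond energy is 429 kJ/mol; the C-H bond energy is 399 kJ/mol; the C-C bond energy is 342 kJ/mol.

Let D be the C=C bond energy.
Σ(broken) = 1×342 + 6×399 = 2736
Σ(formed) = 4×399 + 1×D + 1×429 = 2025 + D
ΔH = Σ(broken) − Σ(formed) = (2736) − (2025 + D) = +711 − D
Setting this equal to +106 kJ gives D = 605 kJ/mol.

D(C=C) ≈ 605 kJ/mol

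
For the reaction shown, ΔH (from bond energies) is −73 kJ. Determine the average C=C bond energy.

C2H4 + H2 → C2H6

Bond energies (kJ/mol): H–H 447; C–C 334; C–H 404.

Let D be the C=C bond energy.
Σ(broken) = 4×404 + 1×D + 1×447 = 2063 + D
Σ(formed) = 1×334 + 6×404 = 2758
ΔH = Σ(broken) − Σ(formed) = (2063 + D) − (2758) = −695 + D
Setting this equal to −73 kJ gives D = 622 kJ/mol.

D(C=C) ≈ 622 kJ/mol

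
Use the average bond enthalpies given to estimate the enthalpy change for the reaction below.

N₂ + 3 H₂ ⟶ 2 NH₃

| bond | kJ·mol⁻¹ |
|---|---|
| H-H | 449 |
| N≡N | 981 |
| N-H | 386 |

Bonds broken (reactants):
  H-H: 3 × 449 = 1347
  N≡N: 1 × 981 = 981
  Σ(broken) = 2328 kJ
Bonds formed (products):
  N-H: 6 × 386 = 2316
  Σ(formed) = 2316 kJ
ΔH = Σ(broken) − Σ(formed) = 2328 − 2316 = +12 kJ

ΔH ≈ +12 kJ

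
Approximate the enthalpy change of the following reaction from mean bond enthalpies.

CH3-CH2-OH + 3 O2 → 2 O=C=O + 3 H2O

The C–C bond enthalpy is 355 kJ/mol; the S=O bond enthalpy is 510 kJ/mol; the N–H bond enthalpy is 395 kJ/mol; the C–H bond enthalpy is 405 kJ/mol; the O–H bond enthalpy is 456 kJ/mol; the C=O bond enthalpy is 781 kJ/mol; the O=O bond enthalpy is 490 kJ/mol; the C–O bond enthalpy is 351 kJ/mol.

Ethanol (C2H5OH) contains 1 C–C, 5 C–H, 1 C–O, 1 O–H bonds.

ΔH ≈ −1203 kJ

Bonds broken (reactants):
  C–C: 1 × 355 = 355
  C–H: 5 × 405 = 2025
  C–O: 1 × 351 = 351
  O–H: 1 × 456 = 456
  O=O: 3 × 490 = 1470
  Σ(broken) = 4657 kJ
Bonds formed (products):
  C=O: 4 × 781 = 3124
  O–H: 6 × 456 = 2736
  Σ(formed) = 5860 kJ
ΔH = Σ(broken) − Σ(formed) = 4657 − 5860 = −1203 kJ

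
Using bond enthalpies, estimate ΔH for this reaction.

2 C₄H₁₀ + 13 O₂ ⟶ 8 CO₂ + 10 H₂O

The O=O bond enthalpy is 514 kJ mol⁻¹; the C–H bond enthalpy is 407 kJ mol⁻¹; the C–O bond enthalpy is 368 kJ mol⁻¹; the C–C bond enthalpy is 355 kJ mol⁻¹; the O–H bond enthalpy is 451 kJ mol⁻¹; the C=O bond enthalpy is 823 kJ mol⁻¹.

ΔH ≈ −5236 kJ

Bonds broken (reactants):
  C–C: 6 × 355 = 2130
  C–H: 20 × 407 = 8140
  O=O: 13 × 514 = 6682
  Σ(broken) = 16952 kJ
Bonds formed (products):
  C=O: 16 × 823 = 13168
  O–H: 20 × 451 = 9020
  Σ(formed) = 22188 kJ
ΔH = Σ(broken) − Σ(formed) = 16952 − 22188 = −5236 kJ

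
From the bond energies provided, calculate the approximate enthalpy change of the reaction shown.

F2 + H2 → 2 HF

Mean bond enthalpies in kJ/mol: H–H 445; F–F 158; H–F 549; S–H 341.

Bonds broken (reactants):
  F–F: 1 × 158 = 158
  H–H: 1 × 445 = 445
  Σ(broken) = 603 kJ
Bonds formed (products):
  H–F: 2 × 549 = 1098
  Σ(formed) = 1098 kJ
ΔH = Σ(broken) − Σ(formed) = 603 − 1098 = −495 kJ

ΔH ≈ −495 kJ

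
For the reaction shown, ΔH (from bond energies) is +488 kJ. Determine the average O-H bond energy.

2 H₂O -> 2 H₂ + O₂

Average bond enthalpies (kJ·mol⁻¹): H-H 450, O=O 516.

Let D be the O-H bond energy.
Σ(broken) = 4×D = 4D
Σ(formed) = 2×450 + 1×516 = 1416
ΔH = Σ(broken) − Σ(formed) = (4D) − (1416) = −1416 + 4D
Setting this equal to +488 kJ gives 4D = 1904, so D = 476 kJ/mol.

D(O-H) ≈ 476 kJ/mol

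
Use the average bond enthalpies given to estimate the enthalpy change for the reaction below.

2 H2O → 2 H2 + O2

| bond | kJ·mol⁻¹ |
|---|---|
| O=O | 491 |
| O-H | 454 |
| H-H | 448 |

ΔH ≈ +429 kJ

Bonds broken (reactants):
  O-H: 4 × 454 = 1816
  Σ(broken) = 1816 kJ
Bonds formed (products):
  H-H: 2 × 448 = 896
  O=O: 1 × 491 = 491
  Σ(formed) = 1387 kJ
ΔH = Σ(broken) − Σ(formed) = 1816 − 1387 = +429 kJ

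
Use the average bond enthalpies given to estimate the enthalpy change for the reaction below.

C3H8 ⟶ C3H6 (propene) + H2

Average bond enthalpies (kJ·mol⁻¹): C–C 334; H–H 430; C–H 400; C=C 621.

Bonds broken (reactants):
  C–C: 2 × 334 = 668
  C–H: 8 × 400 = 3200
  Σ(broken) = 3868 kJ
Bonds formed (products):
  C–C: 1 × 334 = 334
  C–H: 6 × 400 = 2400
  C=C: 1 × 621 = 621
  H–H: 1 × 430 = 430
  Σ(formed) = 3785 kJ
ΔH = Σ(broken) − Σ(formed) = 3868 − 3785 = +83 kJ

ΔH ≈ +83 kJ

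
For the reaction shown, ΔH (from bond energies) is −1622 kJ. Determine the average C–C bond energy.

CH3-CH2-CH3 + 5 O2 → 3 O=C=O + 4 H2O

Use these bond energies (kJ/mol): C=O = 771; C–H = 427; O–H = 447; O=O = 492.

Let D be the C–C bond energy.
Σ(broken) = 2×D + 8×427 + 5×492 = 5876 + 2D
Σ(formed) = 6×771 + 8×447 = 8202
ΔH = Σ(broken) − Σ(formed) = (5876 + 2D) − (8202) = −2326 + 2D
Setting this equal to −1622 kJ gives 2D = 704, so D = 352 kJ/mol.

D(C–C) ≈ 352 kJ/mol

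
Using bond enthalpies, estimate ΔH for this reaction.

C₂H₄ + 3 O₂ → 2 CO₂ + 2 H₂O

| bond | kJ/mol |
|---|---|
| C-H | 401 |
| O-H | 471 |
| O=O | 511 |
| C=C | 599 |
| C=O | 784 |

ΔH ≈ −1284 kJ

Bonds broken (reactants):
  C-H: 4 × 401 = 1604
  C=C: 1 × 599 = 599
  O=O: 3 × 511 = 1533
  Σ(broken) = 3736 kJ
Bonds formed (products):
  C=O: 4 × 784 = 3136
  O-H: 4 × 471 = 1884
  Σ(formed) = 5020 kJ
ΔH = Σ(broken) − Σ(formed) = 3736 − 5020 = −1284 kJ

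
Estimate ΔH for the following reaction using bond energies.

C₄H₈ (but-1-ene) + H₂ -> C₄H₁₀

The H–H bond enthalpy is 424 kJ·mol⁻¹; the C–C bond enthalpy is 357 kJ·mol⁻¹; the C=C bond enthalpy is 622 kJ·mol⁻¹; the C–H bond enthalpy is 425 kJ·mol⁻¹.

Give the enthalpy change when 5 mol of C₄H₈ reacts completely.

ΔH = −805 kJ

Bonds broken (reactants):
  C–C: 2 × 357 = 714
  C–H: 8 × 425 = 3400
  C=C: 1 × 622 = 622
  H–H: 1 × 424 = 424
  Σ(broken) = 5160 kJ
Bonds formed (products):
  C–C: 3 × 357 = 1071
  C–H: 10 × 425 = 4250
  Σ(formed) = 5321 kJ
ΔH = Σ(broken) − Σ(formed) = 5160 − 5321 = −161 kJ
For 5× the reaction as written: 5 × (−161) = −805 kJ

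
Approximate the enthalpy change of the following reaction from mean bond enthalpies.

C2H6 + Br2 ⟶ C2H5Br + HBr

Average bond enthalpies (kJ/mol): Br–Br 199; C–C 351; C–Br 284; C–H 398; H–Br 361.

ΔH ≈ −48 kJ

Bonds broken (reactants):
  Br–Br: 1 × 199 = 199
  C–C: 1 × 351 = 351
  C–H: 6 × 398 = 2388
  Σ(broken) = 2938 kJ
Bonds formed (products):
  C–Br: 1 × 284 = 284
  C–C: 1 × 351 = 351
  C–H: 5 × 398 = 1990
  H–Br: 1 × 361 = 361
  Σ(formed) = 2986 kJ
ΔH = Σ(broken) − Σ(formed) = 2938 − 2986 = −48 kJ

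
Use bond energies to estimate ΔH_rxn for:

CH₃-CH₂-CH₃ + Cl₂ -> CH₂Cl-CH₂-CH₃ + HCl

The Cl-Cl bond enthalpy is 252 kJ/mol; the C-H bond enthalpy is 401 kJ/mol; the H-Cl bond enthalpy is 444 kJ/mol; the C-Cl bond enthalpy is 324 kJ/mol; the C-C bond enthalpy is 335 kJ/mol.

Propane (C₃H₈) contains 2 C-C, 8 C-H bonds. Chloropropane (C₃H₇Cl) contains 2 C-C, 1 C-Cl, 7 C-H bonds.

Bonds broken (reactants):
  C-C: 2 × 335 = 670
  C-H: 8 × 401 = 3208
  Cl-Cl: 1 × 252 = 252
  Σ(broken) = 4130 kJ
Bonds formed (products):
  C-C: 2 × 335 = 670
  C-Cl: 1 × 324 = 324
  C-H: 7 × 401 = 2807
  H-Cl: 1 × 444 = 444
  Σ(formed) = 4245 kJ
ΔH = Σ(broken) − Σ(formed) = 4130 − 4245 = −115 kJ

ΔH ≈ −115 kJ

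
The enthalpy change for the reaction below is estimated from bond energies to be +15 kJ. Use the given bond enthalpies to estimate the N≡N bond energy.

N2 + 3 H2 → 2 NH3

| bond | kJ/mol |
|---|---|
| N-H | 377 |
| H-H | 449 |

Let D be the N≡N bond energy.
Σ(broken) = 3×449 + 1×D = 1347 + D
Σ(formed) = 6×377 = 2262
ΔH = Σ(broken) − Σ(formed) = (1347 + D) − (2262) = −915 + D
Setting this equal to +15 kJ gives D = 930 kJ/mol.

D(N≡N) ≈ 930 kJ/mol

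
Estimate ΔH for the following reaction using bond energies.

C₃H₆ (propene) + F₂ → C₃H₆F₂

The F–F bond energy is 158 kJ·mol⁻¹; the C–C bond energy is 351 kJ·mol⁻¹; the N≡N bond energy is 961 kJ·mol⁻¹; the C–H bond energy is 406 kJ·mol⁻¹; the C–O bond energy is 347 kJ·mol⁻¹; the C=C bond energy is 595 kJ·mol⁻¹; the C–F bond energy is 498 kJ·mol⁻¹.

ΔH ≈ −594 kJ

Bonds broken (reactants):
  C–C: 1 × 351 = 351
  C–H: 6 × 406 = 2436
  C=C: 1 × 595 = 595
  F–F: 1 × 158 = 158
  Σ(broken) = 3540 kJ
Bonds formed (products):
  C–C: 2 × 351 = 702
  C–F: 2 × 498 = 996
  C–H: 6 × 406 = 2436
  Σ(formed) = 4134 kJ
ΔH = Σ(broken) − Σ(formed) = 3540 − 4134 = −594 kJ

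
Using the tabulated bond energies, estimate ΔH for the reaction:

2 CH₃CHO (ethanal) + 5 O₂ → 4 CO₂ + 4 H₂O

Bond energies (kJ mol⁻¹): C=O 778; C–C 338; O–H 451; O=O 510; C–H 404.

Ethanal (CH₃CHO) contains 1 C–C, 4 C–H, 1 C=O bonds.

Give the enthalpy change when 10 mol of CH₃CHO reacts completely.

ΔH = −9090 kJ

Bonds broken (reactants):
  C–C: 2 × 338 = 676
  C–H: 8 × 404 = 3232
  C=O: 2 × 778 = 1556
  O=O: 5 × 510 = 2550
  Σ(broken) = 8014 kJ
Bonds formed (products):
  C=O: 8 × 778 = 6224
  O–H: 8 × 451 = 3608
  Σ(formed) = 9832 kJ
ΔH = Σ(broken) − Σ(formed) = 8014 − 9832 = −1818 kJ
For 5× the reaction as written: 5 × (−1818) = −9090 kJ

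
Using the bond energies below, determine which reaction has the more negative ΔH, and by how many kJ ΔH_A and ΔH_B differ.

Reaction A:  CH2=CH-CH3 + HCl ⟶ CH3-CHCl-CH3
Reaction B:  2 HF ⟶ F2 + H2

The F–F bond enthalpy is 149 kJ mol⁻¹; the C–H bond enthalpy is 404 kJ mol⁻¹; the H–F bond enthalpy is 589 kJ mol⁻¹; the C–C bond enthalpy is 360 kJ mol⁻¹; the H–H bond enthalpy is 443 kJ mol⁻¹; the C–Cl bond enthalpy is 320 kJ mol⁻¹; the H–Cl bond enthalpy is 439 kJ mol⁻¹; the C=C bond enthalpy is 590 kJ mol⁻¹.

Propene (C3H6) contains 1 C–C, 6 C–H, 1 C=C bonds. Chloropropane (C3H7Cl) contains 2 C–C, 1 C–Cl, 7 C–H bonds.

Reaction A:
  Bonds broken (reactants):
    C–C: 1 × 360 = 360
    C–H: 6 × 404 = 2424
    C=C: 1 × 590 = 590
    H–Cl: 1 × 439 = 439
    Σ(broken) = 3813 kJ
  Bonds formed (products):
    C–C: 2 × 360 = 720
    C–Cl: 1 × 320 = 320
    C–H: 7 × 404 = 2828
    Σ(formed) = 3868 kJ
  ΔH_A = 3813 − 3868 = −55 kJ
Reaction B:
  Bonds broken (reactants):
    H–F: 2 × 589 = 1178
    Σ(broken) = 1178 kJ
  Bonds formed (products):
    F–F: 1 × 149 = 149
    H–H: 1 × 443 = 443
    Σ(formed) = 592 kJ
  ΔH_B = 1178 − 592 = +586 kJ
ΔH_A − ΔH_B = −641 kJ, so reaction A has the more negative ΔH; |ΔH_A − ΔH_B| = 641 kJ.

Reaction A, by 641 kJ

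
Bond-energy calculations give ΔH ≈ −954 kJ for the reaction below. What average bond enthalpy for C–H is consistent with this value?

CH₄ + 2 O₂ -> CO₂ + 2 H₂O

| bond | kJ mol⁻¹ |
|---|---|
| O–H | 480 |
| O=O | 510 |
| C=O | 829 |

D(C–H) ≈ 401 kJ/mol

Let D be the C–H bond energy.
Σ(broken) = 4×D + 2×510 = 1020 + 4D
Σ(formed) = 2×829 + 4×480 = 3578
ΔH = Σ(broken) − Σ(formed) = (1020 + 4D) − (3578) = −2558 + 4D
Setting this equal to −954 kJ gives 4D = 1604, so D = 401 kJ/mol.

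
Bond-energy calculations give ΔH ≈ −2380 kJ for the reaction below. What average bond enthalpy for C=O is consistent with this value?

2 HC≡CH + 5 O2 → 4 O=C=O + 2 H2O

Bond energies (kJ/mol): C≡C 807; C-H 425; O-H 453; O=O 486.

D(C=O) ≈ 789 kJ/mol

Let D be the C=O bond energy.
Σ(broken) = 2×807 + 4×425 + 5×486 = 5744
Σ(formed) = 8×D + 4×453 = 1812 + 8D
ΔH = Σ(broken) − Σ(formed) = (5744) − (1812 + 8D) = +3932 − 8D
Setting this equal to −2380 kJ gives 8D = 6312, so D = 789 kJ/mol.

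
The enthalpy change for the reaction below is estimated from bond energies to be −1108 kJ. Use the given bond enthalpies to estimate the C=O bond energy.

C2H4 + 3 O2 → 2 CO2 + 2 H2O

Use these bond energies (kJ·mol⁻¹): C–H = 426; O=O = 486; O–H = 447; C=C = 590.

Let D be the C=O bond energy.
Σ(broken) = 4×426 + 1×590 + 3×486 = 3752
Σ(formed) = 4×D + 4×447 = 1788 + 4D
ΔH = Σ(broken) − Σ(formed) = (3752) − (1788 + 4D) = +1964 − 4D
Setting this equal to −1108 kJ gives 4D = 3072, so D = 768 kJ/mol.

D(C=O) ≈ 768 kJ/mol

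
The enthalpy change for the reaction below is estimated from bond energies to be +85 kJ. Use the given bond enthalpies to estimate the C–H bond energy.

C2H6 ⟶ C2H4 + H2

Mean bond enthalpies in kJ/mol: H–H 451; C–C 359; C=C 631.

D(C–H) ≈ 404 kJ/mol

Let D be the C–H bond energy.
Σ(broken) = 1×359 + 6×D = 359 + 6D
Σ(formed) = 4×D + 1×631 + 1×451 = 1082 + 4D
ΔH = Σ(broken) − Σ(formed) = (359 + 6D) − (1082 + 4D) = −723 + 2D
Setting this equal to +85 kJ gives 2D = 808, so D = 404 kJ/mol.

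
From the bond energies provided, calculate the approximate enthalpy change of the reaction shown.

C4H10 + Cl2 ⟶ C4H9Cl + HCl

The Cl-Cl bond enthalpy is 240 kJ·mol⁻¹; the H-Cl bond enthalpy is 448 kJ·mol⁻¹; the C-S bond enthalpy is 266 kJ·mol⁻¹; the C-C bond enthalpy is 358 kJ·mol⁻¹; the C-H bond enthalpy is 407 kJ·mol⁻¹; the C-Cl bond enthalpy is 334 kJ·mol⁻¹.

ΔH ≈ −135 kJ

Bonds broken (reactants):
  C-C: 3 × 358 = 1074
  C-H: 10 × 407 = 4070
  Cl-Cl: 1 × 240 = 240
  Σ(broken) = 5384 kJ
Bonds formed (products):
  C-C: 3 × 358 = 1074
  C-Cl: 1 × 334 = 334
  C-H: 9 × 407 = 3663
  H-Cl: 1 × 448 = 448
  Σ(formed) = 5519 kJ
ΔH = Σ(broken) − Σ(formed) = 5384 − 5519 = −135 kJ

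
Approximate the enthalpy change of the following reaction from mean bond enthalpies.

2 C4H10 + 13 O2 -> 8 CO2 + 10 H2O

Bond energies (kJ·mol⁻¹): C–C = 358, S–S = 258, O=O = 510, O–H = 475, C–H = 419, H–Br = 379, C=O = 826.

ΔH ≈ −5558 kJ

Bonds broken (reactants):
  C–C: 6 × 358 = 2148
  C–H: 20 × 419 = 8380
  O=O: 13 × 510 = 6630
  Σ(broken) = 17158 kJ
Bonds formed (products):
  C=O: 16 × 826 = 13216
  O–H: 20 × 475 = 9500
  Σ(formed) = 22716 kJ
ΔH = Σ(broken) − Σ(formed) = 17158 − 22716 = −5558 kJ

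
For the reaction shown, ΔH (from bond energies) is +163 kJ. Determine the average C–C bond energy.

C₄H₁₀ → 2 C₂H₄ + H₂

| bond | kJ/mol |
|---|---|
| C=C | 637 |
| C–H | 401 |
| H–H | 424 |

D(C–C) ≈ 353 kJ/mol

Let D be the C–C bond energy.
Σ(broken) = 3×D + 10×401 = 4010 + 3D
Σ(formed) = 8×401 + 2×637 + 1×424 = 4906
ΔH = Σ(broken) − Σ(formed) = (4010 + 3D) − (4906) = −896 + 3D
Setting this equal to +163 kJ gives 3D = 1059, so D = 353 kJ/mol.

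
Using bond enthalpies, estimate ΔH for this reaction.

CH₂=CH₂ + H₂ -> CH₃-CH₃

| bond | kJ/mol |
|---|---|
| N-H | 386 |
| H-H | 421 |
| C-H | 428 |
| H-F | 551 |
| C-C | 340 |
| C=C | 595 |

ΔH ≈ −180 kJ

Bonds broken (reactants):
  C-H: 4 × 428 = 1712
  C=C: 1 × 595 = 595
  H-H: 1 × 421 = 421
  Σ(broken) = 2728 kJ
Bonds formed (products):
  C-C: 1 × 340 = 340
  C-H: 6 × 428 = 2568
  Σ(formed) = 2908 kJ
ΔH = Σ(broken) − Σ(formed) = 2728 − 2908 = −180 kJ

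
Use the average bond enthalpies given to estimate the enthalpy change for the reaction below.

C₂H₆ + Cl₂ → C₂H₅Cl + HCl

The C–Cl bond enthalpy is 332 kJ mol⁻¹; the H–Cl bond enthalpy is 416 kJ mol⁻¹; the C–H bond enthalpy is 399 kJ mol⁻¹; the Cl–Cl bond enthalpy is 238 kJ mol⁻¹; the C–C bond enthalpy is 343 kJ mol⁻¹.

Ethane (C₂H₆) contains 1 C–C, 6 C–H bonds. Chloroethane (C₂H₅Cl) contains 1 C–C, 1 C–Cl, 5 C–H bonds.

ΔH ≈ −111 kJ

Bonds broken (reactants):
  C–C: 1 × 343 = 343
  C–H: 6 × 399 = 2394
  Cl–Cl: 1 × 238 = 238
  Σ(broken) = 2975 kJ
Bonds formed (products):
  C–C: 1 × 343 = 343
  C–Cl: 1 × 332 = 332
  C–H: 5 × 399 = 1995
  H–Cl: 1 × 416 = 416
  Σ(formed) = 3086 kJ
ΔH = Σ(broken) − Σ(formed) = 2975 − 3086 = −111 kJ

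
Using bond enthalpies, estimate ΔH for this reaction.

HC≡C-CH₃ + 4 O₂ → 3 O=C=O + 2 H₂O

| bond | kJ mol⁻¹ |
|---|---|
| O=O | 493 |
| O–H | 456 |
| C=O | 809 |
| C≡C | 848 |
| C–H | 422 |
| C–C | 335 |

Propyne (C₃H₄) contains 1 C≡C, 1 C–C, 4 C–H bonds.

ΔH ≈ −1835 kJ

Bonds broken (reactants):
  C≡C: 1 × 848 = 848
  C–C: 1 × 335 = 335
  C–H: 4 × 422 = 1688
  O=O: 4 × 493 = 1972
  Σ(broken) = 4843 kJ
Bonds formed (products):
  C=O: 6 × 809 = 4854
  O–H: 4 × 456 = 1824
  Σ(formed) = 6678 kJ
ΔH = Σ(broken) − Σ(formed) = 4843 − 6678 = −1835 kJ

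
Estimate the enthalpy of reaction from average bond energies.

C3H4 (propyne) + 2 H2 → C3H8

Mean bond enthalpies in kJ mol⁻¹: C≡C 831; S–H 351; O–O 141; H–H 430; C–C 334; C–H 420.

ΔH ≈ −323 kJ

Bonds broken (reactants):
  C≡C: 1 × 831 = 831
  C–C: 1 × 334 = 334
  C–H: 4 × 420 = 1680
  H–H: 2 × 430 = 860
  Σ(broken) = 3705 kJ
Bonds formed (products):
  C–C: 2 × 334 = 668
  C–H: 8 × 420 = 3360
  Σ(formed) = 4028 kJ
ΔH = Σ(broken) − Σ(formed) = 3705 − 4028 = −323 kJ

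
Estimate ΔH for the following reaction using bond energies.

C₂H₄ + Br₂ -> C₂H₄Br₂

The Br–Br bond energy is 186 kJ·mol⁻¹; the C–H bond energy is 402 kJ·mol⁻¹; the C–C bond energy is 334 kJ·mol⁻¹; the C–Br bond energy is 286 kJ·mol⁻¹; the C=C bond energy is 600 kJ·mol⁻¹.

ΔH ≈ −120 kJ

Bonds broken (reactants):
  Br–Br: 1 × 186 = 186
  C–H: 4 × 402 = 1608
  C=C: 1 × 600 = 600
  Σ(broken) = 2394 kJ
Bonds formed (products):
  C–Br: 2 × 286 = 572
  C–C: 1 × 334 = 334
  C–H: 4 × 402 = 1608
  Σ(formed) = 2514 kJ
ΔH = Σ(broken) − Σ(formed) = 2394 − 2514 = −120 kJ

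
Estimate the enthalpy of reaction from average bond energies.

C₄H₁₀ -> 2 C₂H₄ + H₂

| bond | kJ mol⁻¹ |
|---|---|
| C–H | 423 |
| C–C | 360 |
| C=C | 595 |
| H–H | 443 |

ΔH ≈ +293 kJ

Bonds broken (reactants):
  C–C: 3 × 360 = 1080
  C–H: 10 × 423 = 4230
  Σ(broken) = 5310 kJ
Bonds formed (products):
  C–H: 8 × 423 = 3384
  C=C: 2 × 595 = 1190
  H–H: 1 × 443 = 443
  Σ(formed) = 5017 kJ
ΔH = Σ(broken) − Σ(formed) = 5310 − 5017 = +293 kJ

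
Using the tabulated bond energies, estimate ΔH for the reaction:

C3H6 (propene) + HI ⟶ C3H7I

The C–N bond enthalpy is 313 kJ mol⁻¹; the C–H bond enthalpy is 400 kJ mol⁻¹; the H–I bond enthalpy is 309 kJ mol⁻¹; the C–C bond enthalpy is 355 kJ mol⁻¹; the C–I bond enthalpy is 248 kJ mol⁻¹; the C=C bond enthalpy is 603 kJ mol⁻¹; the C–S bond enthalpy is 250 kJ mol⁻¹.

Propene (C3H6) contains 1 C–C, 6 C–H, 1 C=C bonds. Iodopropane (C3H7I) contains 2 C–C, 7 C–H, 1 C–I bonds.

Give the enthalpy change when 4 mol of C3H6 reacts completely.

ΔH = −364 kJ

Bonds broken (reactants):
  C–C: 1 × 355 = 355
  C–H: 6 × 400 = 2400
  C=C: 1 × 603 = 603
  H–I: 1 × 309 = 309
  Σ(broken) = 3667 kJ
Bonds formed (products):
  C–C: 2 × 355 = 710
  C–H: 7 × 400 = 2800
  C–I: 1 × 248 = 248
  Σ(formed) = 3758 kJ
ΔH = Σ(broken) − Σ(formed) = 3667 − 3758 = −91 kJ
For 4× the reaction as written: 4 × (−91) = −364 kJ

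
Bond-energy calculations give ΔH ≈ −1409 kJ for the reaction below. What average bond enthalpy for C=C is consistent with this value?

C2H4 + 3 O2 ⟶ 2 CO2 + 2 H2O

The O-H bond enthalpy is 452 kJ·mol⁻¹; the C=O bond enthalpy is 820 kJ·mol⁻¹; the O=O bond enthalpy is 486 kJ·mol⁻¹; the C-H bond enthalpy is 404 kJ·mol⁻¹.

Let D be the C=C bond energy.
Σ(broken) = 4×404 + 1×D + 3×486 = 3074 + D
Σ(formed) = 4×820 + 4×452 = 5088
ΔH = Σ(broken) − Σ(formed) = (3074 + D) − (5088) = −2014 + D
Setting this equal to −1409 kJ gives D = 605 kJ/mol.

D(C=C) ≈ 605 kJ/mol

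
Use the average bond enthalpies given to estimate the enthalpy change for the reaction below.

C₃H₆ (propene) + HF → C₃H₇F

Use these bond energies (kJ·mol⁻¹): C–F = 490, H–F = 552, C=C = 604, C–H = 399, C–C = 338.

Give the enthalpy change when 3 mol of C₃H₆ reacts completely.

ΔH = −213 kJ

Bonds broken (reactants):
  C–C: 1 × 338 = 338
  C–H: 6 × 399 = 2394
  C=C: 1 × 604 = 604
  H–F: 1 × 552 = 552
  Σ(broken) = 3888 kJ
Bonds formed (products):
  C–C: 2 × 338 = 676
  C–F: 1 × 490 = 490
  C–H: 7 × 399 = 2793
  Σ(formed) = 3959 kJ
ΔH = Σ(broken) − Σ(formed) = 3888 − 3959 = −71 kJ
For 3× the reaction as written: 3 × (−71) = −213 kJ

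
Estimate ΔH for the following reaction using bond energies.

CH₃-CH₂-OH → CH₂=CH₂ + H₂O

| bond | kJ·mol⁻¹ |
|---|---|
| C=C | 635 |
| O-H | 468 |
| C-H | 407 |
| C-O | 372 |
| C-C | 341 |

ΔH ≈ +17 kJ

Bonds broken (reactants):
  C-C: 1 × 341 = 341
  C-H: 5 × 407 = 2035
  C-O: 1 × 372 = 372
  O-H: 1 × 468 = 468
  Σ(broken) = 3216 kJ
Bonds formed (products):
  C-H: 4 × 407 = 1628
  C=C: 1 × 635 = 635
  O-H: 2 × 468 = 936
  Σ(formed) = 3199 kJ
ΔH = Σ(broken) − Σ(formed) = 3216 − 3199 = +17 kJ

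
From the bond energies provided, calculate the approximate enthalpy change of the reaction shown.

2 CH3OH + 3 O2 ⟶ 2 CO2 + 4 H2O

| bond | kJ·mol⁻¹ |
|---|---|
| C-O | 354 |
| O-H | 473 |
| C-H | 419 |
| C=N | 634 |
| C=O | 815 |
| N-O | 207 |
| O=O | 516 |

Bonds broken (reactants):
  C-H: 6 × 419 = 2514
  C-O: 2 × 354 = 708
  O-H: 2 × 473 = 946
  O=O: 3 × 516 = 1548
  Σ(broken) = 5716 kJ
Bonds formed (products):
  C=O: 4 × 815 = 3260
  O-H: 8 × 473 = 3784
  Σ(formed) = 7044 kJ
ΔH = Σ(broken) − Σ(formed) = 5716 − 7044 = −1328 kJ

ΔH ≈ −1328 kJ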